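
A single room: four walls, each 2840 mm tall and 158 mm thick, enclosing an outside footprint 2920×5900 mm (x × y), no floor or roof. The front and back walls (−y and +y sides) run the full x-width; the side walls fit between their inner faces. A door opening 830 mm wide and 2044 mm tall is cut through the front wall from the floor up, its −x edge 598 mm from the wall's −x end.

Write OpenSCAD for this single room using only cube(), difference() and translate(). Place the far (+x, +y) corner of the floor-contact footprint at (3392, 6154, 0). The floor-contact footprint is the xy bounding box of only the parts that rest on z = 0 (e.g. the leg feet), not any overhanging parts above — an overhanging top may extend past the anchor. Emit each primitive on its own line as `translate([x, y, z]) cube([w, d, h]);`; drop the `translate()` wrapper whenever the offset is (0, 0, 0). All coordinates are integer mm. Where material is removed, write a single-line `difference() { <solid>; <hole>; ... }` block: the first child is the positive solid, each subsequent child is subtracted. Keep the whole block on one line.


difference() { translate([472, 254, 0]) cube([2920, 158, 2840]); translate([1070, 254, 0]) cube([830, 158, 2044]); }
translate([472, 5996, 0]) cube([2920, 158, 2840]);
translate([472, 412, 0]) cube([158, 5584, 2840]);
translate([3234, 412, 0]) cube([158, 5584, 2840]);


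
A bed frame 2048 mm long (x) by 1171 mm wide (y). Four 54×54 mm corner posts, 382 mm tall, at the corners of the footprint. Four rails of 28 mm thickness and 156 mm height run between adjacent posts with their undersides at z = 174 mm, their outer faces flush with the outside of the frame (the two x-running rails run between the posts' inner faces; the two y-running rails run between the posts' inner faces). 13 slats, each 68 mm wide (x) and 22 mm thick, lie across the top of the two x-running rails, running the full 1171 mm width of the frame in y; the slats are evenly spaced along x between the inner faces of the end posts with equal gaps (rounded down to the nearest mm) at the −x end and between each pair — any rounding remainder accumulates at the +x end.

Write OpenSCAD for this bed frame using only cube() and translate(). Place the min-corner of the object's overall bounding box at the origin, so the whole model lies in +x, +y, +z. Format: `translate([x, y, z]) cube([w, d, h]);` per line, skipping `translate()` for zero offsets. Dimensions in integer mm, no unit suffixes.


cube([54, 54, 382]);
translate([0, 1117, 0]) cube([54, 54, 382]);
translate([1994, 0, 0]) cube([54, 54, 382]);
translate([1994, 1117, 0]) cube([54, 54, 382]);
translate([54, 0, 174]) cube([1940, 28, 156]);
translate([54, 1143, 174]) cube([1940, 28, 156]);
translate([0, 54, 174]) cube([28, 1063, 156]);
translate([2020, 54, 174]) cube([28, 1063, 156]);
translate([129, 0, 330]) cube([68, 1171, 22]);
translate([272, 0, 330]) cube([68, 1171, 22]);
translate([415, 0, 330]) cube([68, 1171, 22]);
translate([558, 0, 330]) cube([68, 1171, 22]);
translate([701, 0, 330]) cube([68, 1171, 22]);
translate([844, 0, 330]) cube([68, 1171, 22]);
translate([987, 0, 330]) cube([68, 1171, 22]);
translate([1130, 0, 330]) cube([68, 1171, 22]);
translate([1273, 0, 330]) cube([68, 1171, 22]);
translate([1416, 0, 330]) cube([68, 1171, 22]);
translate([1559, 0, 330]) cube([68, 1171, 22]);
translate([1702, 0, 330]) cube([68, 1171, 22]);
translate([1845, 0, 330]) cube([68, 1171, 22]);


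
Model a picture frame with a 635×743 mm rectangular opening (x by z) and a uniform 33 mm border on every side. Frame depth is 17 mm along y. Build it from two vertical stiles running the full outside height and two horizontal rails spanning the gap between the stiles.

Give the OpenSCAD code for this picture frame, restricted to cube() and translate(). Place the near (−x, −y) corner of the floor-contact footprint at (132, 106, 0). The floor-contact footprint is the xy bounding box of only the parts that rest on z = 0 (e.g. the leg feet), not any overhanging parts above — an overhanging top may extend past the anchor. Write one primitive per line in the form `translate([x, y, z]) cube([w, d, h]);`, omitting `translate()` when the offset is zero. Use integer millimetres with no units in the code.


translate([132, 106, 0]) cube([33, 17, 809]);
translate([800, 106, 0]) cube([33, 17, 809]);
translate([165, 106, 0]) cube([635, 17, 33]);
translate([165, 106, 776]) cube([635, 17, 33]);


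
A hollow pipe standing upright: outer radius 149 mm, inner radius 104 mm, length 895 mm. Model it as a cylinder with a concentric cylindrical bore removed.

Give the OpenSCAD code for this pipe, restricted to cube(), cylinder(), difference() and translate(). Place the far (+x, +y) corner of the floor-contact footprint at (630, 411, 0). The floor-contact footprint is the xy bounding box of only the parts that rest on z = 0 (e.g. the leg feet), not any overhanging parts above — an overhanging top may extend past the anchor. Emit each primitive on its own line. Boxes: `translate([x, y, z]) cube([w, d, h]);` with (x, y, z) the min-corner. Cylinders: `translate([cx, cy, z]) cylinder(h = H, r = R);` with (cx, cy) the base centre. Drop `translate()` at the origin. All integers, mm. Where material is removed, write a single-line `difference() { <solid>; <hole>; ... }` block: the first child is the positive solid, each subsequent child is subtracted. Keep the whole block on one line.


difference() { translate([481, 262, 0]) cylinder(h = 895, r = 149); translate([481, 262, 0]) cylinder(h = 895, r = 104); }


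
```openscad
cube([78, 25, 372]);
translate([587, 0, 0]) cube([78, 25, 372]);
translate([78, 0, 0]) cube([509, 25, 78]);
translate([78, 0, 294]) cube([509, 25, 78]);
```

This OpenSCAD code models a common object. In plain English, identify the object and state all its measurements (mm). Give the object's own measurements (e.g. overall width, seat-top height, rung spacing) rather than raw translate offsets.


A rectangular picture frame lying in the x–z plane (depth along y). The opening is 509 mm wide (x) by 216 mm tall (z), surrounded by a border 78 mm wide on all four sides. The frame is 25 mm deep and is made of two full-height vertical stiles with two horizontal rails fitted between them.


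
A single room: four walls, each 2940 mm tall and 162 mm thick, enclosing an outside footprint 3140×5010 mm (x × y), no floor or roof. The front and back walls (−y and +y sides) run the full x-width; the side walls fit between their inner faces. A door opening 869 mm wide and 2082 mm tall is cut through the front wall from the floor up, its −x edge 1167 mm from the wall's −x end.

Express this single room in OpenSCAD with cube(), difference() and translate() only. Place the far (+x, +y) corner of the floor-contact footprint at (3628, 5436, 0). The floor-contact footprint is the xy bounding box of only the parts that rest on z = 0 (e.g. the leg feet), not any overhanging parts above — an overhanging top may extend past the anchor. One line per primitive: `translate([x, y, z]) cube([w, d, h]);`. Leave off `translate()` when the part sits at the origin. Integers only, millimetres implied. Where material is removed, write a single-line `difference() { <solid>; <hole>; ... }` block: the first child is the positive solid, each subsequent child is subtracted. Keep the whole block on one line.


difference() { translate([488, 426, 0]) cube([3140, 162, 2940]); translate([1655, 426, 0]) cube([869, 162, 2082]); }
translate([488, 5274, 0]) cube([3140, 162, 2940]);
translate([488, 588, 0]) cube([162, 4686, 2940]);
translate([3466, 588, 0]) cube([162, 4686, 2940]);


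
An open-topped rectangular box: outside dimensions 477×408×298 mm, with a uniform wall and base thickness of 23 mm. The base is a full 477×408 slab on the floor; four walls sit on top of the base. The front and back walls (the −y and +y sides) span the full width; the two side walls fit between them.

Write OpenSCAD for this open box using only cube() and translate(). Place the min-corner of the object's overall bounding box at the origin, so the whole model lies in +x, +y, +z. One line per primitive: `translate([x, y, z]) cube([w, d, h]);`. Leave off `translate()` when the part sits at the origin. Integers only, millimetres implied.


cube([477, 408, 23]);
translate([0, 0, 23]) cube([477, 23, 275]);
translate([0, 385, 23]) cube([477, 23, 275]);
translate([0, 23, 23]) cube([23, 362, 275]);
translate([454, 23, 23]) cube([23, 362, 275]);


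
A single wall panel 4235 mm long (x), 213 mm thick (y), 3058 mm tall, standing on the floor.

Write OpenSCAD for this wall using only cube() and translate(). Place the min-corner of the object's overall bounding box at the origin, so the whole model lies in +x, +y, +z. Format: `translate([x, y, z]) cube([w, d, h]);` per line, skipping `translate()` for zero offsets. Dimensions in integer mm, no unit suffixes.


cube([4235, 213, 3058]);


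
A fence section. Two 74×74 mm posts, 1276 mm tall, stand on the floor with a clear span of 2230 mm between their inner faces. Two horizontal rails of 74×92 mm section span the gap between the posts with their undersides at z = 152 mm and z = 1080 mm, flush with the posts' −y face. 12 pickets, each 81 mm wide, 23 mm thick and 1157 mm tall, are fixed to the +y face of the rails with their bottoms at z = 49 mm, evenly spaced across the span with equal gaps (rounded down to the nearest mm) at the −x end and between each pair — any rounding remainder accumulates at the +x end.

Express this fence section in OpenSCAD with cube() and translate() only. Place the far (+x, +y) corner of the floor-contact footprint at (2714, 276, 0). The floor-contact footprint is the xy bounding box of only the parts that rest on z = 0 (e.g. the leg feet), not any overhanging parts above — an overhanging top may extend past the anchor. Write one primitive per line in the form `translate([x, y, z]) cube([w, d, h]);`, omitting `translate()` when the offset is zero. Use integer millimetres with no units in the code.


translate([336, 202, 0]) cube([74, 74, 1276]);
translate([2640, 202, 0]) cube([74, 74, 1276]);
translate([410, 202, 152]) cube([2230, 74, 92]);
translate([410, 202, 1080]) cube([2230, 74, 92]);
translate([506, 276, 49]) cube([81, 23, 1157]);
translate([683, 276, 49]) cube([81, 23, 1157]);
translate([860, 276, 49]) cube([81, 23, 1157]);
translate([1037, 276, 49]) cube([81, 23, 1157]);
translate([1214, 276, 49]) cube([81, 23, 1157]);
translate([1391, 276, 49]) cube([81, 23, 1157]);
translate([1568, 276, 49]) cube([81, 23, 1157]);
translate([1745, 276, 49]) cube([81, 23, 1157]);
translate([1922, 276, 49]) cube([81, 23, 1157]);
translate([2099, 276, 49]) cube([81, 23, 1157]);
translate([2276, 276, 49]) cube([81, 23, 1157]);
translate([2453, 276, 49]) cube([81, 23, 1157]);


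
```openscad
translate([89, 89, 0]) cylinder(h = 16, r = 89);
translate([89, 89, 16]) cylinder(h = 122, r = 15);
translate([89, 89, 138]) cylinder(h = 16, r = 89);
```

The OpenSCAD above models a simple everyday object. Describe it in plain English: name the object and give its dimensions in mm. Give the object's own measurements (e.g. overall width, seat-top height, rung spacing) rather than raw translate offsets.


A spool: two coaxial disc flanges of radius 89 mm and thickness 16 mm, joined by a core cylinder of radius 15 mm and height 122 mm. The lower flange rests on z = 0 and the three cylinders share a vertical axis.


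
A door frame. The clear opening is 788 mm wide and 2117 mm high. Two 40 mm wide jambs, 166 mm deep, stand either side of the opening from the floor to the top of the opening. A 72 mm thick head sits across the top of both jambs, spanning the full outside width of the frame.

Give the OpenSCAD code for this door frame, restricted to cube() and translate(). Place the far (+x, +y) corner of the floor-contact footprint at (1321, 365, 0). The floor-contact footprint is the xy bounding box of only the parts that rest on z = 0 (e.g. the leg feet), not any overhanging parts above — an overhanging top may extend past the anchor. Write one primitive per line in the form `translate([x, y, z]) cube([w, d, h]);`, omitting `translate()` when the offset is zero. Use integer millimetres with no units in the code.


translate([453, 199, 0]) cube([40, 166, 2117]);
translate([1281, 199, 0]) cube([40, 166, 2117]);
translate([453, 199, 2117]) cube([868, 166, 72]);


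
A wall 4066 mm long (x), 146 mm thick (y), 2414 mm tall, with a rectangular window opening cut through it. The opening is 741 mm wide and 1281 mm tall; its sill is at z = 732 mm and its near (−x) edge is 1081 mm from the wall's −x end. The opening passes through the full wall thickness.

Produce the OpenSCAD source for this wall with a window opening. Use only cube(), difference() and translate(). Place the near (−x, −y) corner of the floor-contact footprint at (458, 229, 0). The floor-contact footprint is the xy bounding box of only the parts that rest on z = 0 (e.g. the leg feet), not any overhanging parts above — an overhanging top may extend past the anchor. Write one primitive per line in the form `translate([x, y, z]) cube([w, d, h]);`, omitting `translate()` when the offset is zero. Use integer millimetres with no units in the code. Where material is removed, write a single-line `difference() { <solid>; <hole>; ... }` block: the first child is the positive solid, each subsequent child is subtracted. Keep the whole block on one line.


difference() { translate([458, 229, 0]) cube([4066, 146, 2414]); translate([1539, 229, 732]) cube([741, 146, 1281]); }


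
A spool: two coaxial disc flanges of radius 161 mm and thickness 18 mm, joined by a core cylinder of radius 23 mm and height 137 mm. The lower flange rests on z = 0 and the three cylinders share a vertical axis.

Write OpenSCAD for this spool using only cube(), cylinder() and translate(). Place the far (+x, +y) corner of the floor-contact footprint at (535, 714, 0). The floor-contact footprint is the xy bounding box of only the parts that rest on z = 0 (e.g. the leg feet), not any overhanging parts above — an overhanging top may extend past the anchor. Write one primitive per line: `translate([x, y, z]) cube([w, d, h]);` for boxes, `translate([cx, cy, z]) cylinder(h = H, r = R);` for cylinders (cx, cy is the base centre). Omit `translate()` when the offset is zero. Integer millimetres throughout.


translate([374, 553, 0]) cylinder(h = 18, r = 161);
translate([374, 553, 18]) cylinder(h = 137, r = 23);
translate([374, 553, 155]) cylinder(h = 18, r = 161);


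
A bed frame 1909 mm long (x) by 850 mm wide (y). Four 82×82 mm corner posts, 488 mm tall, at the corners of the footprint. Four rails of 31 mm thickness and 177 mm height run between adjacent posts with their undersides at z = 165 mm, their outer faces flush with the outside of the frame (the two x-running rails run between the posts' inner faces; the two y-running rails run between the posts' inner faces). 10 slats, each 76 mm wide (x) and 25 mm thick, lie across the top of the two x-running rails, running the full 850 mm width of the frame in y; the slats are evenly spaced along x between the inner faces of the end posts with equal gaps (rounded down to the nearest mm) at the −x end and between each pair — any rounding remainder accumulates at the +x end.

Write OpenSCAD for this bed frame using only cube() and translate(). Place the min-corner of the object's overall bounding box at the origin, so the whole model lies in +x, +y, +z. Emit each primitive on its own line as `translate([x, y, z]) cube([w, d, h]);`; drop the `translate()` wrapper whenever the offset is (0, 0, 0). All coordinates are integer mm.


cube([82, 82, 488]);
translate([0, 768, 0]) cube([82, 82, 488]);
translate([1827, 0, 0]) cube([82, 82, 488]);
translate([1827, 768, 0]) cube([82, 82, 488]);
translate([82, 0, 165]) cube([1745, 31, 177]);
translate([82, 819, 165]) cube([1745, 31, 177]);
translate([0, 82, 165]) cube([31, 686, 177]);
translate([1878, 82, 165]) cube([31, 686, 177]);
translate([171, 0, 342]) cube([76, 850, 25]);
translate([336, 0, 342]) cube([76, 850, 25]);
translate([501, 0, 342]) cube([76, 850, 25]);
translate([666, 0, 342]) cube([76, 850, 25]);
translate([831, 0, 342]) cube([76, 850, 25]);
translate([996, 0, 342]) cube([76, 850, 25]);
translate([1161, 0, 342]) cube([76, 850, 25]);
translate([1326, 0, 342]) cube([76, 850, 25]);
translate([1491, 0, 342]) cube([76, 850, 25]);
translate([1656, 0, 342]) cube([76, 850, 25]);


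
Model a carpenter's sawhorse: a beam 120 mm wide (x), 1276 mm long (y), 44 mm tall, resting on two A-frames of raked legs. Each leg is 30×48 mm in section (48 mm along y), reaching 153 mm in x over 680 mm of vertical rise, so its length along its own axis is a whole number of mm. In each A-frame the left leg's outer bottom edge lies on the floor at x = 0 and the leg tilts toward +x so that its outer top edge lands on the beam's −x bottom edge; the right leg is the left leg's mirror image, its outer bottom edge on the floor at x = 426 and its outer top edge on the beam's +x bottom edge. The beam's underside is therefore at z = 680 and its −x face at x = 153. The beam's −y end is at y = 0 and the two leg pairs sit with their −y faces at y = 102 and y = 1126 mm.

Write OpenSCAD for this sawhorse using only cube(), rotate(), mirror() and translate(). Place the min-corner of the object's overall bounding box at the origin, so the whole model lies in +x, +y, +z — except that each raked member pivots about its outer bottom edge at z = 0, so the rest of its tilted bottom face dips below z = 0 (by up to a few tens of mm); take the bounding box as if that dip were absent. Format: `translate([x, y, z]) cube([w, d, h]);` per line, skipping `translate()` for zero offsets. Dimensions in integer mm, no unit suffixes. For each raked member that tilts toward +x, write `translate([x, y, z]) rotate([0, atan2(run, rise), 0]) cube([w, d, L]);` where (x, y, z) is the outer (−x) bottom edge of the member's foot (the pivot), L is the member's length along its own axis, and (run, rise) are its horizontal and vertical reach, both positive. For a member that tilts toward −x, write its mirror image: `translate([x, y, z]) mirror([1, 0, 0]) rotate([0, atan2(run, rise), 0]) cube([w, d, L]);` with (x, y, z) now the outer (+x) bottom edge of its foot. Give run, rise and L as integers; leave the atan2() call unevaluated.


translate([153, 0, 680]) cube([120, 1276, 44]);
translate([0, 102, 0]) rotate([0, atan2(153, 680), 0]) cube([30, 48, 697]);
translate([426, 102, 0]) mirror([1, 0, 0]) rotate([0, atan2(153, 680), 0]) cube([30, 48, 697]);
translate([0, 1126, 0]) rotate([0, atan2(153, 680), 0]) cube([30, 48, 697]);
translate([426, 1126, 0]) mirror([1, 0, 0]) rotate([0, atan2(153, 680), 0]) cube([30, 48, 697]);


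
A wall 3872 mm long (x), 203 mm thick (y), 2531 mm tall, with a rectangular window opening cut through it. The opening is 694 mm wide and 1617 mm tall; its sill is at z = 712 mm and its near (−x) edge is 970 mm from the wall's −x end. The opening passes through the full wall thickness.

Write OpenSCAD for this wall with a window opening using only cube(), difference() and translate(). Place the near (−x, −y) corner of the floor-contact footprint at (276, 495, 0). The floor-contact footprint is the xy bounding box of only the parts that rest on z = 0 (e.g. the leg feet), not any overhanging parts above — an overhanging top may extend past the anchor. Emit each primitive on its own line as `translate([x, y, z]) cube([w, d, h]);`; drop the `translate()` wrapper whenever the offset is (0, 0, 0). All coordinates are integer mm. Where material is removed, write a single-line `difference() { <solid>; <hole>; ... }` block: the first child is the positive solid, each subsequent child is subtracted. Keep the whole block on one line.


difference() { translate([276, 495, 0]) cube([3872, 203, 2531]); translate([1246, 495, 712]) cube([694, 203, 1617]); }


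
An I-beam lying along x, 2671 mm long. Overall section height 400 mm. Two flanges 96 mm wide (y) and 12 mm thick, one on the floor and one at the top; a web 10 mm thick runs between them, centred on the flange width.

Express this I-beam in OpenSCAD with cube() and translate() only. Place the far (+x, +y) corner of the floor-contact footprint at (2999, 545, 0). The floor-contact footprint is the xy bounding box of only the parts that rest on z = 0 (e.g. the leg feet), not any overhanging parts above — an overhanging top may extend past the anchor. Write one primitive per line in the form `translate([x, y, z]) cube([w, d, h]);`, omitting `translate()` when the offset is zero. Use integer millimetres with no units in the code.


translate([328, 449, 0]) cube([2671, 96, 12]);
translate([328, 492, 12]) cube([2671, 10, 376]);
translate([328, 449, 388]) cube([2671, 96, 12]);


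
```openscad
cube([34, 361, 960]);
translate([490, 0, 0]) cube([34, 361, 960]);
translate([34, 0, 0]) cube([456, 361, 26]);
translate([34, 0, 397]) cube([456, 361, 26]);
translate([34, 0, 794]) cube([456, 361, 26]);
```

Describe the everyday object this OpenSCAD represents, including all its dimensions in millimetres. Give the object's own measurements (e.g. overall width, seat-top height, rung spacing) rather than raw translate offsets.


An open bookshelf. Two side panels, each 34 mm thick, 361 mm deep and 960 mm tall, stand 524 mm apart (outside-to-outside). Between them sit 3 shelves, each 26 mm thick and 361 mm deep, spanning the full gap between the sides. The bottom shelf rests on the floor (its underside at z = 0) and the clear gap between one shelf's top and the next shelf's underside is 371 mm.


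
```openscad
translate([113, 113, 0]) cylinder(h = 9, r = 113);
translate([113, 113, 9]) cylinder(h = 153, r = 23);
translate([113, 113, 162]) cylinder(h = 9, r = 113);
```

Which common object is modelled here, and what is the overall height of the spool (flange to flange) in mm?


A spool. The overall height is 171 mm.

Three coaxial cylinders, large–small–large — a spool. Two 9 mm flanges and a 153 mm core give 9 + 153 + 9 = 171 mm.


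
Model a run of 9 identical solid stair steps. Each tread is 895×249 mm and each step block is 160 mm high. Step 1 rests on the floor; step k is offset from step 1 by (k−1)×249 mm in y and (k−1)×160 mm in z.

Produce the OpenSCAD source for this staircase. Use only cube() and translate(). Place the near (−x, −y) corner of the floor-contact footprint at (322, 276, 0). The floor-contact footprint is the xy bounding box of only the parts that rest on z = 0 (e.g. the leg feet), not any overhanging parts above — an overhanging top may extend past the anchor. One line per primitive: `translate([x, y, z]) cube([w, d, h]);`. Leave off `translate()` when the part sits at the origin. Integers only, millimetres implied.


translate([322, 276, 0]) cube([895, 249, 160]);
translate([322, 525, 160]) cube([895, 249, 160]);
translate([322, 774, 320]) cube([895, 249, 160]);
translate([322, 1023, 480]) cube([895, 249, 160]);
translate([322, 1272, 640]) cube([895, 249, 160]);
translate([322, 1521, 800]) cube([895, 249, 160]);
translate([322, 1770, 960]) cube([895, 249, 160]);
translate([322, 2019, 1120]) cube([895, 249, 160]);
translate([322, 2268, 1280]) cube([895, 249, 160]);


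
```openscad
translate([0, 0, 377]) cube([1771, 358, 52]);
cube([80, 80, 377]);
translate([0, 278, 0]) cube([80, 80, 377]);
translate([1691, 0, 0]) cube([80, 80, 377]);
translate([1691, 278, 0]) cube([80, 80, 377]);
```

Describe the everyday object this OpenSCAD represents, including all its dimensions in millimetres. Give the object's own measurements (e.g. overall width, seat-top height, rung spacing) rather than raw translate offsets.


A bench: a 1771×358 mm seat slab, 52 mm thick, top at z = 429 mm, on four 80×80 mm square legs flush with the seat corners and standing on z = 0.


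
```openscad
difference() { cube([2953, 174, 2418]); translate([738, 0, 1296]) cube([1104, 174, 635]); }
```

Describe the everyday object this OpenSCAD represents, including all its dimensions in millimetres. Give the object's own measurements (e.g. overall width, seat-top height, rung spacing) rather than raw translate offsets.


A wall 2953 mm long (x), 174 mm thick (y), 2418 mm tall, with a rectangular window opening cut through it. The opening is 1104 mm wide and 635 mm tall; its sill is at z = 1296 mm and its near (−x) edge is 738 mm from the wall's −x end. The opening passes through the full wall thickness.


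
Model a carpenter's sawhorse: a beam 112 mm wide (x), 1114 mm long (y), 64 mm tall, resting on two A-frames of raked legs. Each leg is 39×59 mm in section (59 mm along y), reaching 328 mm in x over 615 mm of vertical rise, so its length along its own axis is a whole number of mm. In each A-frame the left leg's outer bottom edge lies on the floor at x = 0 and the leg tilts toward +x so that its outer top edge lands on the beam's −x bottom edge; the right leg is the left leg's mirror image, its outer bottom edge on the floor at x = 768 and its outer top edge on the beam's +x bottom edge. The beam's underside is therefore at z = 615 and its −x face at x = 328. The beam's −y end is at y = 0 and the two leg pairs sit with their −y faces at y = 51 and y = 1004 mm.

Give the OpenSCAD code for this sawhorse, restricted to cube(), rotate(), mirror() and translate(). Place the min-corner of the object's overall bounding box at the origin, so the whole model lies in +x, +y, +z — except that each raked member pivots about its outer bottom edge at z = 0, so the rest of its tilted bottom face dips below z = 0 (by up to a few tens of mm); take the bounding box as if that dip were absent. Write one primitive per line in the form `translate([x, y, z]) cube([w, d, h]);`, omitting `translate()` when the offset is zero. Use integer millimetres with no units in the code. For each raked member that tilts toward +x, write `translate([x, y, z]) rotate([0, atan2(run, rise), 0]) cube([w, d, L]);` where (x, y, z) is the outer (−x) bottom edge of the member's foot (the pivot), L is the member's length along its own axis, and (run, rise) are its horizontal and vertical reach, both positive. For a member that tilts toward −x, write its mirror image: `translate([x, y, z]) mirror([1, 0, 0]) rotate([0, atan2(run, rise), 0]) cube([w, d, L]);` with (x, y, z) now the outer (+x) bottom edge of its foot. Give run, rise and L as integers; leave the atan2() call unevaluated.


translate([328, 0, 615]) cube([112, 1114, 64]);
translate([0, 51, 0]) rotate([0, atan2(328, 615), 0]) cube([39, 59, 697]);
translate([768, 51, 0]) mirror([1, 0, 0]) rotate([0, atan2(328, 615), 0]) cube([39, 59, 697]);
translate([0, 1004, 0]) rotate([0, atan2(328, 615), 0]) cube([39, 59, 697]);
translate([768, 1004, 0]) mirror([1, 0, 0]) rotate([0, atan2(328, 615), 0]) cube([39, 59, 697]);


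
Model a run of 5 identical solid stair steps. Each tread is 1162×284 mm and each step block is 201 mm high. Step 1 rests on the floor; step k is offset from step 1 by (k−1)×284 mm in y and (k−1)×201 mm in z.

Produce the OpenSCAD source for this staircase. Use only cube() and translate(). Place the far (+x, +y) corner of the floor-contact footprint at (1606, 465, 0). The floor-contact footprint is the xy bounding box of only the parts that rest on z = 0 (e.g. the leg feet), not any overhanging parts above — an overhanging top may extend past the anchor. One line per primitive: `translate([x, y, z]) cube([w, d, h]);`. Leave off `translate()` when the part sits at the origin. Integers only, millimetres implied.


translate([444, 181, 0]) cube([1162, 284, 201]);
translate([444, 465, 201]) cube([1162, 284, 201]);
translate([444, 749, 402]) cube([1162, 284, 201]);
translate([444, 1033, 603]) cube([1162, 284, 201]);
translate([444, 1317, 804]) cube([1162, 284, 201]);


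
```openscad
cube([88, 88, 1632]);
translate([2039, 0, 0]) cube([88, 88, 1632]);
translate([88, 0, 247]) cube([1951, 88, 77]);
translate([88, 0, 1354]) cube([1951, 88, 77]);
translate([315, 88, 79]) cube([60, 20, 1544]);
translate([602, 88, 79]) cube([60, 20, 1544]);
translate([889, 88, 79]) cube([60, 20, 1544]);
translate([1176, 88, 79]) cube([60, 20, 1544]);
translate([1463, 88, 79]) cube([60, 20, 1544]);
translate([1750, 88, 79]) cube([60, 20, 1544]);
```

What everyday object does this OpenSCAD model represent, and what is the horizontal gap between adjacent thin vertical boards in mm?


A fence section. The picket gap is 227 mm.

Two posts, two rails, 6 pickets — a fence section. Span 1951 mm holds 6 pickets of 60 mm with 7 equal gaps: ⌊(1951 − 6·60) / 7⌋ = 227 mm.


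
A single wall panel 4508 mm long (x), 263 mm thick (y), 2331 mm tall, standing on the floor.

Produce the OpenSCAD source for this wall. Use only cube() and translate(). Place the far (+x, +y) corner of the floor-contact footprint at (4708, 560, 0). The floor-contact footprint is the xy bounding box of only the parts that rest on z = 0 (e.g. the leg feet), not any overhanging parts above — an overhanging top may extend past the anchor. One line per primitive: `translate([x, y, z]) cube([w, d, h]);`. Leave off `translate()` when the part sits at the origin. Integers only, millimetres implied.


translate([200, 297, 0]) cube([4508, 263, 2331]);


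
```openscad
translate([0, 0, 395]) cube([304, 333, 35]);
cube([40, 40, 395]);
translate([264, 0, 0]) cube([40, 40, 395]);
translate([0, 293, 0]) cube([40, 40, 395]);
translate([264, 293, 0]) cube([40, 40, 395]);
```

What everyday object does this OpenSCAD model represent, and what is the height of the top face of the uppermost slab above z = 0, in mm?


A stool. The seat height is 430 mm.

A 304×333×35 slab at z = 395 on four corner posts — a stool. The seat top is 395 + 35 = 430 mm.


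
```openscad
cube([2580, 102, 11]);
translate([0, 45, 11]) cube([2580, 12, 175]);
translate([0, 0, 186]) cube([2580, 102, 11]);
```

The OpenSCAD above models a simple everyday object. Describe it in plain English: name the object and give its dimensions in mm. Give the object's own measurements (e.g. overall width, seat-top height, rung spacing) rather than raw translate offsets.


An I-beam lying along x, 2580 mm long. Overall section height 197 mm. Two flanges 102 mm wide (y) and 11 mm thick, one on the floor and one at the top; a web 12 mm thick runs between them, centred on the flange width.


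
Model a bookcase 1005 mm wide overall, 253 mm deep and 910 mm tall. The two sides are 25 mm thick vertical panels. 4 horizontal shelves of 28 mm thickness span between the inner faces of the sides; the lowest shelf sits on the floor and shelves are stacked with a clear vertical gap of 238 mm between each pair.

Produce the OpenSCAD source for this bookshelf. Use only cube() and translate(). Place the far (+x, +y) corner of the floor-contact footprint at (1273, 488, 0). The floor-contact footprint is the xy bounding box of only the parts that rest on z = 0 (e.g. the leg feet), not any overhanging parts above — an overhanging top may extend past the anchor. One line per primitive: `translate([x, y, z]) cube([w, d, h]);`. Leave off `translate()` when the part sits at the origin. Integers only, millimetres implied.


translate([268, 235, 0]) cube([25, 253, 910]);
translate([1248, 235, 0]) cube([25, 253, 910]);
translate([293, 235, 0]) cube([955, 253, 28]);
translate([293, 235, 266]) cube([955, 253, 28]);
translate([293, 235, 532]) cube([955, 253, 28]);
translate([293, 235, 798]) cube([955, 253, 28]);


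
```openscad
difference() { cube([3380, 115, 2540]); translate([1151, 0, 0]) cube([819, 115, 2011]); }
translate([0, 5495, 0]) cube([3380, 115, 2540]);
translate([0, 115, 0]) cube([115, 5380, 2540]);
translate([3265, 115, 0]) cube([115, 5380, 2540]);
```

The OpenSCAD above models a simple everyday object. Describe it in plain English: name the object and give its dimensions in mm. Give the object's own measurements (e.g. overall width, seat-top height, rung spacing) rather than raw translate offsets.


A single room: four walls, each 2540 mm tall and 115 mm thick, enclosing an outside footprint 3380×5610 mm (x × y), no floor or roof. The front and back walls (−y and +y sides) run the full x-width; the side walls fit between their inner faces. A door opening 819 mm wide and 2011 mm tall is cut through the front wall from the floor up, its −x edge 1151 mm from the wall's −x end.


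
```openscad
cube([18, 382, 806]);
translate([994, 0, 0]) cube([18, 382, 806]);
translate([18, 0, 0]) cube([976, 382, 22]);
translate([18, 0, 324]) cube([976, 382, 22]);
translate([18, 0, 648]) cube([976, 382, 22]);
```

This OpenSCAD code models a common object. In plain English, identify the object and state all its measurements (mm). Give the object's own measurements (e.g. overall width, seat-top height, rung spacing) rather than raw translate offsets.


An open bookshelf. Two side panels, each 18 mm thick, 382 mm deep and 806 mm tall, stand 1012 mm apart (outside-to-outside). Between them sit 3 shelves, each 22 mm thick and 382 mm deep, spanning the full gap between the sides. The bottom shelf rests on the floor (its underside at z = 0) and the clear gap between one shelf's top and the next shelf's underside is 302 mm.


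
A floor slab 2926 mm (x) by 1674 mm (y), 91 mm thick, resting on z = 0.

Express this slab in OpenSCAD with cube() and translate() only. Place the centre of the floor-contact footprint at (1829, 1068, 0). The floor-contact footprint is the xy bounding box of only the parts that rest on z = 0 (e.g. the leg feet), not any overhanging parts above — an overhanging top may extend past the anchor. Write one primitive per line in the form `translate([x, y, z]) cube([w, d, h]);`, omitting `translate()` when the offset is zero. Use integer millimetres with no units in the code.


translate([366, 231, 0]) cube([2926, 1674, 91]);


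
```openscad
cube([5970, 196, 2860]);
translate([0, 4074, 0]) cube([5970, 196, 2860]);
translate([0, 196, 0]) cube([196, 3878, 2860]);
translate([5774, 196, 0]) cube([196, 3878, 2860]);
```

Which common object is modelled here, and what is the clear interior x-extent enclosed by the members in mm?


A house (or room) frame. The interior width is 5578 mm.

Four 2860 mm walls enclosing a rectangle with no floor or roof — a room or house frame. Outside width is 5970 mm and wall thickness is 196 mm, so the interior width is 5970 − 2 × 196 = 5578 mm.


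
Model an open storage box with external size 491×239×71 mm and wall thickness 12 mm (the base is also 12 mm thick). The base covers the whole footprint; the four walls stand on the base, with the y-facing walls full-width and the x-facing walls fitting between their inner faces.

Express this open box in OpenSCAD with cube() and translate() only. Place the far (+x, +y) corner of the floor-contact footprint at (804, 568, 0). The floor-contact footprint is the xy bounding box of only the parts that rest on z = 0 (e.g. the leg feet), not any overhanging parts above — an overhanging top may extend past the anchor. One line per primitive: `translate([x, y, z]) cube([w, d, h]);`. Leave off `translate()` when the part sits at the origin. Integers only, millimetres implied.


translate([313, 329, 0]) cube([491, 239, 12]);
translate([313, 329, 12]) cube([491, 12, 59]);
translate([313, 556, 12]) cube([491, 12, 59]);
translate([313, 341, 12]) cube([12, 215, 59]);
translate([792, 341, 12]) cube([12, 215, 59]);


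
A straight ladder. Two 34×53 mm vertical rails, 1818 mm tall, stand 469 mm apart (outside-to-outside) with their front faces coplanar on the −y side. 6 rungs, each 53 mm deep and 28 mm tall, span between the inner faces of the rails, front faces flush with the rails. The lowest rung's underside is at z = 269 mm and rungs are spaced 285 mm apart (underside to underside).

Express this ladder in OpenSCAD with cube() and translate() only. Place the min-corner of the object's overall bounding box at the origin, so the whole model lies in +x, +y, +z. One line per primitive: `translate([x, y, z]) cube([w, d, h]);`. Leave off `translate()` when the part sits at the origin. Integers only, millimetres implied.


cube([34, 53, 1818]);
translate([435, 0, 0]) cube([34, 53, 1818]);
translate([34, 0, 269]) cube([401, 53, 28]);
translate([34, 0, 554]) cube([401, 53, 28]);
translate([34, 0, 839]) cube([401, 53, 28]);
translate([34, 0, 1124]) cube([401, 53, 28]);
translate([34, 0, 1409]) cube([401, 53, 28]);
translate([34, 0, 1694]) cube([401, 53, 28]);


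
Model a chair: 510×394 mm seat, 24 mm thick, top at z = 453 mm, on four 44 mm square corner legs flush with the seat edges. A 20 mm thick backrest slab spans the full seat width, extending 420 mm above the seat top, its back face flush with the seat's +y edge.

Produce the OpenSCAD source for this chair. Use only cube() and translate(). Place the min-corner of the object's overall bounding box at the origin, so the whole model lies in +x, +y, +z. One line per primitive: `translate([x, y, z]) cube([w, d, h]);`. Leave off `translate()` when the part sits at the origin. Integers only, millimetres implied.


translate([0, 0, 429]) cube([510, 394, 24]);
cube([44, 44, 429]);
translate([466, 0, 0]) cube([44, 44, 429]);
translate([0, 350, 0]) cube([44, 44, 429]);
translate([466, 350, 0]) cube([44, 44, 429]);
translate([0, 374, 453]) cube([510, 20, 420]);


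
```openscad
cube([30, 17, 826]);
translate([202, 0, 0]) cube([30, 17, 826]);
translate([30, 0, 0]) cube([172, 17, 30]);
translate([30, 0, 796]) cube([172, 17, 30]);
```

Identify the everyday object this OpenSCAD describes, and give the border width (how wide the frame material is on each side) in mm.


A picture frame. The border width is 30 mm.

Four thin pieces enclosing a rectangular opening — a picture frame. The two full-height stiles are 826 mm tall; the top rail sits at z = 796 and is 30 mm tall, so the border above the opening is 826 − 796 = 30 mm, matching the stile x-width.


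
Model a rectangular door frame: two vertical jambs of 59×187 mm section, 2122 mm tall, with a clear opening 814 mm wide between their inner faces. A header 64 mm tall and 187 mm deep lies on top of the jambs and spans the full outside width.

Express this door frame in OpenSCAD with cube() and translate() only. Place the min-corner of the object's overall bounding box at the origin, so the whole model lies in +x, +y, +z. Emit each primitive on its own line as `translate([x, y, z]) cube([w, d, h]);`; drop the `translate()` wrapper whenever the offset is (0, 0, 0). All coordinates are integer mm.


cube([59, 187, 2122]);
translate([873, 0, 0]) cube([59, 187, 2122]);
translate([0, 0, 2122]) cube([932, 187, 64]);


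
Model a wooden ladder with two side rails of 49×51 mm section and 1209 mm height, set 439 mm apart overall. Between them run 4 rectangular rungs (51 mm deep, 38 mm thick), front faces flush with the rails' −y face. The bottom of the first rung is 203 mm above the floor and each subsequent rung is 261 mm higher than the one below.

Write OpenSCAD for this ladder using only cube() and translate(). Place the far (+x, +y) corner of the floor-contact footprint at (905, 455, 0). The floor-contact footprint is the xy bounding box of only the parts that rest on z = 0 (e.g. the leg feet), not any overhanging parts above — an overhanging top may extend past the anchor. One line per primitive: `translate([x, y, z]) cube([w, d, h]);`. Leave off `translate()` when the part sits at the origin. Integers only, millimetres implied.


translate([466, 404, 0]) cube([49, 51, 1209]);
translate([856, 404, 0]) cube([49, 51, 1209]);
translate([515, 404, 203]) cube([341, 51, 38]);
translate([515, 404, 464]) cube([341, 51, 38]);
translate([515, 404, 725]) cube([341, 51, 38]);
translate([515, 404, 986]) cube([341, 51, 38]);


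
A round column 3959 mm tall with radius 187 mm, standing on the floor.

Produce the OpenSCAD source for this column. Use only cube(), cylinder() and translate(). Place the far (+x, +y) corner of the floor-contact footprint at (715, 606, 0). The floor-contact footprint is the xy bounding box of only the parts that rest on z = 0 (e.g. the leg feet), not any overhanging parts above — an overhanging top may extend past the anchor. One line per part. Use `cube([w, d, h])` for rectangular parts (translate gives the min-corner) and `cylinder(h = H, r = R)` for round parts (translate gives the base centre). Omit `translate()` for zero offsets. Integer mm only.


translate([528, 419, 0]) cylinder(h = 3959, r = 187);
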